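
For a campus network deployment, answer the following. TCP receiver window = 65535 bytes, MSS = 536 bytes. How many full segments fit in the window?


Given: RWND = 65535 bytes, MSS = 536 bytes
Full segments = floor(RWND / MSS)
Full segments = floor(65535 / 536)
Full segments = floor(122.2668) = 122

122


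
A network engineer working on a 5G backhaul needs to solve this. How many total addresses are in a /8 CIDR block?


Given: CIDR prefix /8
Host bits = 32 - 8 = 24
Total addresses = 2^24 = 16777216

16777216


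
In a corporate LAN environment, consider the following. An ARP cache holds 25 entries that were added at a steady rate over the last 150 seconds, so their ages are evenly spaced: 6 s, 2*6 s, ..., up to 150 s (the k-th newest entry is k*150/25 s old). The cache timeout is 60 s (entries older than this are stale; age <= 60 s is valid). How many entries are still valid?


Ages are k * 150/25 s for k = 1..25 (spacing = 6.0000 s).
Entry k is valid iff k * 150/25 <= 60 iff k <= 25 * 60 / 150 = 10.0000
n_valid = floor(10.0000) = 10
(n_stale = 25 - 10 = 15)

10


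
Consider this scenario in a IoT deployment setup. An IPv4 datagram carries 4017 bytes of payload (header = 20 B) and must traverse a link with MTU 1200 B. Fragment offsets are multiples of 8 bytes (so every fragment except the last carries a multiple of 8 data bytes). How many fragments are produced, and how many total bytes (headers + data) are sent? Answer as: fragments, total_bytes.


Max data per non-final fragment = floor((MTU - header)/8)*8 = floor((1200 - 20)/8)*8 = floor(1180/8)*8 = 1176 B
Final fragment needs no 8-byte alignment: it can carry up to MTU - header = 1180 B
Non-final fragments needed = ceil((payload - 1180) / 1176) = ceil(2837/1176) = ceil(2.4124) = 3
Number of fragments = 3 + 1 = 4
Fragment sizes (data): 3 * 1176 B + 489 B (last, 489 <= 1180 OK)
Total bytes sent = payload + n_frags * header = 4017 + 4*20 = 4017 + 80 = 4097 B

4, 4097


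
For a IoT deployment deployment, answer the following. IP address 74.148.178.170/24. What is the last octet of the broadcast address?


Given: IP = 74.148.178.170, prefix = /24
Host bits = 32 - 24 = 8
Network last octet = 170 AND mask = 0
Host part size = 2^8 - 1 = 255
Broadcast last octet = 0 OR 255 = 255

255


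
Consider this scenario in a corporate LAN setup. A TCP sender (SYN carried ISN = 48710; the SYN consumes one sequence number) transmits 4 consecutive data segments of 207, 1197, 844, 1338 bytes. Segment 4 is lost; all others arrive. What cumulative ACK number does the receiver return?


SYN uses sequence number 48710; first data byte = ISN + 1 = 48711.
Segment 1: SEQ = 48711, len = 207 B, covers [48711, 48917]
Segment 2: SEQ = 48918, len = 1197 B, covers [48918, 50114]
Segment 3: SEQ = 50115, len = 844 B, covers [50115, 50958]
Segment 4: SEQ = 50959, len = 1338 B, covers [50959, 52296] [LOST]
In-order data received: bytes [48711, 50958] (segments 1..3).
Segment 4 missing -> gap begins at byte 50959.
Cumulative ACK = next expected in-order byte = 48711 + 207 + 1197 + 844 = 50959

50959


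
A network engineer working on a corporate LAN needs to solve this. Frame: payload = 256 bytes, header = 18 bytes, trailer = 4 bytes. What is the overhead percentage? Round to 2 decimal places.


Given: payload = 256 B, header = 18 B, trailer = 4 B
Overhead bytes = header + trailer = 18 + 4 = 22
Total frame = payload + overhead = 256 + 22 = 278
Overhead % = 22 / 278 * 100 = 7.9137% -> 7.91% (2 dp)

7.91


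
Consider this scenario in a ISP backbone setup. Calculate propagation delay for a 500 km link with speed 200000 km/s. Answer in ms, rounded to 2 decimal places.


Given: distance = 500 km, speed = 200000 km/s
Delay = distance / speed = 500 / 200000 seconds
Delay in ms = 500 * 1000 / 200000
Delay = 2.5000 ms
Rounded to 2 dp = 2.50 ms

2.50


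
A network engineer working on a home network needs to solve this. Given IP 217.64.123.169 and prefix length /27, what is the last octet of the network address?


Given: IP = 217.64.123.169, prefix = /27
Subnet mask = 255.255.255.224
Last octet of IP: 169
Last octet of mask: 224
Network last octet = 169 AND 224 = 160

160


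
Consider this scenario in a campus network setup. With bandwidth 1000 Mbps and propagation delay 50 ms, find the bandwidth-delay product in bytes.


Given: bandwidth = 1000 Mbps, delay = 50 ms
BDP in bits = 1000 * 10^6 * 50 / 1000
BDP in bits = 50000000
BDP in bytes = 50000000 / 8 = 6250000

6250000


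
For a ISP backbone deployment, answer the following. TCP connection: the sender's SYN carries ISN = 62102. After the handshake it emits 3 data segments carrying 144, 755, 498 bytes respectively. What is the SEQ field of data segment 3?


The SYN occupies sequence number ISN = 62102, so the first data byte is ISN + 1 = 62103.
SEQ of data segment i = (ISN + 1) + sum of payload sizes of segments 1..i-1.
Segment 1: SEQ = 62103, payload = 144 bytes
Segment 2: SEQ = 62247, payload = 755 bytes
Segment 3: SEQ = 63002, payload = 498 bytes
SEQ of segment 3 = 62103 + 144 + 755 = 63002

63002


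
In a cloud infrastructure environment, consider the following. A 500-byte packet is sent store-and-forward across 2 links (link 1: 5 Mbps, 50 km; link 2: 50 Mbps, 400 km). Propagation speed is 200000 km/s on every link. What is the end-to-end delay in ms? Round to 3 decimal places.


Packet = 500 bytes = 4000 bits. Store-and-forward: sum (t_trans + t_prop) per link.
Link 1: t_trans = 4000/(5*10^6) s = 0.8000 ms; t_prop = 50/200000 s = 0.2500 ms; subtotal = 1.0500 ms
Link 2: t_trans = 4000/(50*10^6) s = 0.0800 ms; t_prop = 400/200000 s = 2.0000 ms; subtotal = 2.0800 ms
End-to-end = 1.0500 + 2.0800 = 3.1300 ms -> 3.130 ms (3 dp)

3.130


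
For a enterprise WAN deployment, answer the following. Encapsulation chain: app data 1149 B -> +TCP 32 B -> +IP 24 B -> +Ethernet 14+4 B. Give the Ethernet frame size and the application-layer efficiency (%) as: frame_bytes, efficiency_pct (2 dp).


TCP segment = 1149 + 32 = 1181 B
IP packet = 1181 + 24 = 1205 B
Ethernet frame = 1205 + 14 + 4 = 1223 B
Efficiency = app / frame = 1149 / 1223 = 0.939493 = 93.9493% -> 93.95% (2 dp)

1223, 93.95


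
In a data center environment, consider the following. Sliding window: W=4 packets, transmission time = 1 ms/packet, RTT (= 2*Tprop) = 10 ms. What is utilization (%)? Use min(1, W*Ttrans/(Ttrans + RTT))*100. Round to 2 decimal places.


Given: W = 4, Ttrans = 1 ms, RTT = 10 ms (= 2 * Tprop, Tprop = 5 ms)
Cycle time = Ttrans + RTT = 1 + 10 = 11 ms (first packet sent until its ACK returns)
W * Ttrans = 4 * 1 = 4 ms of sending per cycle
W * Ttrans / (Ttrans + RTT) = 4 / 11 = 0.363636
U = min(1, 0.363636) = 0.363636
U% = 36.36%

36.36


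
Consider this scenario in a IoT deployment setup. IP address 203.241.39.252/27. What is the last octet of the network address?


Given: IP = 203.241.39.252, prefix = /27
Subnet mask = 255.255.255.224
Last octet of IP: 252
Last octet of mask: 224
Network last octet = 252 AND 224 = 224

224


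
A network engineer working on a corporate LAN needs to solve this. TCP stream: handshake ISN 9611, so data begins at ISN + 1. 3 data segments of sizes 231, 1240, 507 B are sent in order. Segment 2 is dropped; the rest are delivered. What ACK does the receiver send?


SYN uses sequence number 9611; first data byte = ISN + 1 = 9612.
Segment 1: SEQ = 9612, len = 231 B, covers [9612, 9842]
Segment 2: SEQ = 9843, len = 1240 B, covers [9843, 11082] [LOST]
Segment 3: SEQ = 11083, len = 507 B, covers [11083, 11589]
In-order data received: bytes [9612, 9842] (segments 1..1).
Segment 2 missing -> gap begins at byte 9843; later segments buffered out of order.
Cumulative ACK = next expected in-order byte = 9612 + 231 = 9843

9843


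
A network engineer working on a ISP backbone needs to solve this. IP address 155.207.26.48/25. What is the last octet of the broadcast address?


Given: IP = 155.207.26.48, prefix = /25
Host bits = 32 - 25 = 7
Network last octet = 48 AND mask = 0
Host part size = 2^7 - 1 = 127
Broadcast last octet = 0 OR 127 = 127

127


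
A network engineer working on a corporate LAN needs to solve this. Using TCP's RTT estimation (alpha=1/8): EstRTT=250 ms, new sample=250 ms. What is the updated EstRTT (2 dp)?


Given: EstRTT = 250 ms, SampleRTT = 250 ms, alpha = 1/8
New EstRTT = (1 - alpha) * EstRTT + alpha * SampleRTT
(7/8) * 250 = 218.75
(1/8) * 250 = 31.25
New EstRTT = 218.75 + 31.25 = 250 ms -> 250.00 ms (2 dp)

250.00


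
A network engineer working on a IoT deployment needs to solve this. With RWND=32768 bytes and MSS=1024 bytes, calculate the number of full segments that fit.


Given: RWND = 32768 bytes, MSS = 1024 bytes
Full segments = floor(RWND / MSS)
Full segments = floor(32768 / 1024)
Full segments = floor(32.0) = 32

32


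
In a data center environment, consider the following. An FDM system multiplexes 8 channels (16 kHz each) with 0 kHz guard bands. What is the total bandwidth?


Given: 8 channels, 16 kHz each, guard = 0 kHz
Channel bandwidth = 8 * 16 = 128 kHz
Guard bands = 7 gaps * 0 kHz = 0 kHz
Total = 128 + 0 = 128 kHz

128


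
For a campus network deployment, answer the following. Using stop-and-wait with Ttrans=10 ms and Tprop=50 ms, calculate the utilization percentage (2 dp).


Given: Ttrans = 10 ms, Tprop = 50 ms
RTT = 2 * Tprop = 2 * 50 = 100 ms
U = Ttrans / (Ttrans + RTT)
U = 10 / (10 + 100)
U = 10 / 110 = 0.090909
U% = 9.09%

9.09


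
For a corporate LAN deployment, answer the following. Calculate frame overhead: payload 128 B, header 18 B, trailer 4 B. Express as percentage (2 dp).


Given: payload = 128 B, header = 18 B, trailer = 4 B
Overhead bytes = header + trailer = 18 + 4 = 22
Total frame = payload + overhead = 128 + 22 = 150
Overhead % = 22 / 150 * 100 = 14.6667% -> 14.67% (2 dp)

14.67


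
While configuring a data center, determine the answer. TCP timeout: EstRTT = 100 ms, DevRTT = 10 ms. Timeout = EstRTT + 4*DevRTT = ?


Given: EstRTT = 100 ms, DevRTT = 10 ms
Timeout = EstRTT + 4 * DevRTT
4 * DevRTT = 4 * 10 = 40
Timeout = 100 + 40 = 140 ms

140


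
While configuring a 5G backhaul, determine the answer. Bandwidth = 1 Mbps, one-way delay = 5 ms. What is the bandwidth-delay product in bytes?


Given: bandwidth = 1 Mbps, delay = 5 ms
BDP in bits = 1 * 10^6 * 5 / 1000
BDP in bits = 5000
BDP in bytes = 5000 / 8 = 625

625


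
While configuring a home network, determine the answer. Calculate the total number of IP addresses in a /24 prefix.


Given: CIDR prefix /24
Host bits = 32 - 24 = 8
Total addresses = 2^8 = 256

256


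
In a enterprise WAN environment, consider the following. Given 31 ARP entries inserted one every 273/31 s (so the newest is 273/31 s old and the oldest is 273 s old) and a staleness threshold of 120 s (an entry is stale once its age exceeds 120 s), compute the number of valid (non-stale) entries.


Ages are k * 273/31 s for k = 1..31 (spacing = 8.8065 s).
Entry k is valid iff k * 273/31 <= 120 iff k <= 31 * 120 / 273 = 13.6264
n_valid = floor(13.6264) = 13
(n_stale = 31 - 13 = 18)

13


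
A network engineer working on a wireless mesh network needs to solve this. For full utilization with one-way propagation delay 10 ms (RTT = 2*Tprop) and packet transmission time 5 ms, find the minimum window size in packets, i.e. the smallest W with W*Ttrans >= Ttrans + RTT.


Given: Ttrans = 5 ms, RTT = 20 ms (= 2 * Tprop, Tprop = 10 ms)
Time until first ACK returns = Ttrans + RTT = 5 + 20 = 25 ms
Need W * Ttrans >= Ttrans + RTT  ->  W >= (Ttrans + RTT) / Ttrans
(Ttrans + RTT) / Ttrans = 25 / 5 = 5
W_min = ceil(5) = 5

5


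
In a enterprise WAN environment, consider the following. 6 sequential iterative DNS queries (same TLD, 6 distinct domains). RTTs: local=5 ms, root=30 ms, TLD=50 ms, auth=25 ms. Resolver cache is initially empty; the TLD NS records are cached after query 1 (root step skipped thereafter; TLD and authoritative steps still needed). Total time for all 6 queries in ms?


Lookup 1 (cold cache): local + root + TLD + auth = 5 + 30 + 50 + 25 = 110 ms
Lookups 2..6 (TLD NS cached -> skip root; new domain -> still ask TLD and auth): local + TLD + auth = 5 + 50 + 25 = 80 ms each
Remaining 5 lookups: 5 * 80 = 400 ms
Total = 110 + 400 = 510 ms

510


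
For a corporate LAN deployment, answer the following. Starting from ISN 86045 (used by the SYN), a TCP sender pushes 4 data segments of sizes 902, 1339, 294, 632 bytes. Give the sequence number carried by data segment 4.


The SYN occupies sequence number ISN = 86045, so the first data byte is ISN + 1 = 86046.
SEQ of data segment i = (ISN + 1) + sum of payload sizes of segments 1..i-1.
Segment 1: SEQ = 86046, payload = 902 bytes
Segment 2: SEQ = 86948, payload = 1339 bytes
Segment 3: SEQ = 88287, payload = 294 bytes
Segment 4: SEQ = 88581, payload = 632 bytes
SEQ of segment 4 = 86046 + 902 + 1339 + 294 = 88581

88581


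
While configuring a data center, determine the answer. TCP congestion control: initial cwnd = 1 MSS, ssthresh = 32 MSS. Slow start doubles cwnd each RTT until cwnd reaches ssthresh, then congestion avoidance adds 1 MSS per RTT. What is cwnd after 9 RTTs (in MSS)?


RTT 0: cwnd = 1 MSS (initial)
RTT 1: cwnd = 2 MSS (slow start, doubled)
RTT 2: cwnd = 4 MSS (slow start, doubled)
RTT 3: cwnd = 8 MSS (slow start, doubled)
RTT 4: cwnd = 16 MSS (slow start, doubled)
RTT 5: cwnd = 32 MSS (slow start, doubled)
RTT 6: cwnd = 33 MSS (congestion avoidance, +1)
RTT 7: cwnd = 34 MSS (congestion avoidance, +1)
RTT 8: cwnd = 35 MSS (congestion avoidance, +1)
RTT 9: cwnd = 36 MSS (congestion avoidance, +1)

36


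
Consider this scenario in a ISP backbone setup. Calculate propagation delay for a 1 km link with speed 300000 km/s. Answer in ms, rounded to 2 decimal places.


Given: distance = 1 km, speed = 300000 km/s
Delay = distance / speed = 1 / 300000 seconds
Delay in ms = 1 * 1000 / 300000
Delay = 0.0033 ms
Rounded to 2 dp = 0.00 ms

0.00


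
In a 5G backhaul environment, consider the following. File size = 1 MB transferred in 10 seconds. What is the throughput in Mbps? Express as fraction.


Given: file = 1 MB, time = 10 s
File in Mb = 1 * 8 = 8 Mb
Throughput = 8 / 10 Mbps
Throughput = 4/5 Mbps

4/5


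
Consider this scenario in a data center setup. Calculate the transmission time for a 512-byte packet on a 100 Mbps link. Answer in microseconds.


Given: packet = 512 bytes, bandwidth = 100 Mbps
Packet in bits = 512 * 8 = 4096 bits
Bandwidth = 100 * 10^6 = 100000000 bps
Time = 4096 / 100000000 seconds
Time in us = 4096 * 10^6 / 100000000 = 40.96

40.96


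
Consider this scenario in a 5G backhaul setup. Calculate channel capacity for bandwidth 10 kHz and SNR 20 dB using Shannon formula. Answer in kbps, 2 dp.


Given: B = 10 kHz, SNR = 20 dB
SNR linear = 10^(20/10) = 100
1 + SNR = 101
log2(101) = 6.6582114828
C = 10 * 1000 * 6.6582114828 = 66582.1148 bps
C = 66.582115 kbps -> 66.58 kbps (2 dp)

66.58


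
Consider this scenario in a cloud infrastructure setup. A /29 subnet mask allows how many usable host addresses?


Given: subnet mask /29
Host bits = 32 - 29 = 3
Total addresses = 2^3 = 8
Usable hosts = 8 - 2 (network + broadcast) = 6

6


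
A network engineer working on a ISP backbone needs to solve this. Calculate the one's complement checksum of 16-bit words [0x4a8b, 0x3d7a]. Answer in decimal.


Given words: [0x4a8b, 0x3d7a]
Step 1: Sum all words
Raw sum = 19083 + 15738 = 34821
One's complement = ~34821 & 0xFFFF = 30714

30714


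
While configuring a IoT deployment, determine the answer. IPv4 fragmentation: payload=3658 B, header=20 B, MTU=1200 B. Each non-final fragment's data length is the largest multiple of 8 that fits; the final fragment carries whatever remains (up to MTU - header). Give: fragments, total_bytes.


Max data per non-final fragment = floor((MTU - header)/8)*8 = floor((1200 - 20)/8)*8 = floor(1180/8)*8 = 1176 B
Final fragment needs no 8-byte alignment: it can carry up to MTU - header = 1180 B
Non-final fragments needed = ceil((payload - 1180) / 1176) = ceil(2478/1176) = ceil(2.1071) = 3
Number of fragments = 3 + 1 = 4
Fragment sizes (data): 3 * 1176 B + 130 B (last, 130 <= 1180 OK)
Total bytes sent = payload + n_frags * header = 3658 + 4*20 = 3658 + 80 = 3738 B

4, 3738


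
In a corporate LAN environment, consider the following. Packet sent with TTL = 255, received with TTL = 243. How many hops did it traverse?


Given: initial TTL = 255, received TTL = 243
Hops = initial TTL - received TTL
Hops = 255 - 243 = 12

12


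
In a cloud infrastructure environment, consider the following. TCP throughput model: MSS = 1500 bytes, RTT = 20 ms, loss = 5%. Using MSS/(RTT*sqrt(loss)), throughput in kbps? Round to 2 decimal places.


Given: MSS = 1500 bytes, RTT = 20 ms, loss = 5%
RTT in seconds = 20 / 1000 = 0.02
Loss rate = 5% = 0.05
sqrt(loss) = sqrt(0.05) = 0.223606797750
Throughput (bytes/s) = 1500 / (0.02 * 0.223606797750) = 335410.1966
Throughput (kbps) = 335410.1966 * 8 / 1000 = 2683.281573 -> 2683.28 kbps (2 dp)

2683.28


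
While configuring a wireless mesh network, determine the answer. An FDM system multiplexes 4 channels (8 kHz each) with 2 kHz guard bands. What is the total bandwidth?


Given: 4 channels, 8 kHz each, guard = 2 kHz
Channel bandwidth = 4 * 8 = 32 kHz
Guard bands = 3 gaps * 2 kHz = 6 kHz
Total = 32 + 6 = 38 kHz

38


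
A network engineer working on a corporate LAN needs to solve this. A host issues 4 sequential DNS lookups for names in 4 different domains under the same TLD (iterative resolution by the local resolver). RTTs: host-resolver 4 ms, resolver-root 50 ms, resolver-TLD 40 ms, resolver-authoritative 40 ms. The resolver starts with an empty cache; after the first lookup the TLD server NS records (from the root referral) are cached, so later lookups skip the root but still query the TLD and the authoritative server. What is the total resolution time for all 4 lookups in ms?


Lookup 1 (cold cache): local + root + TLD + auth = 4 + 50 + 40 + 40 = 134 ms
Lookups 2..4 (TLD NS cached -> skip root; new domain -> still ask TLD and auth): local + TLD + auth = 4 + 40 + 40 = 84 ms each
Remaining 3 lookups: 3 * 84 = 252 ms
Total = 134 + 252 = 386 ms

386


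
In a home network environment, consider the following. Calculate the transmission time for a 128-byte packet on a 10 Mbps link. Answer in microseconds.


Given: packet = 128 bytes, bandwidth = 10 Mbps
Packet in bits = 128 * 8 = 1024 bits
Bandwidth = 10 * 10^6 = 10000000 bps
Time = 1024 / 10000000 seconds
Time in us = 1024 * 10^6 / 10000000 = 102.4

102.4


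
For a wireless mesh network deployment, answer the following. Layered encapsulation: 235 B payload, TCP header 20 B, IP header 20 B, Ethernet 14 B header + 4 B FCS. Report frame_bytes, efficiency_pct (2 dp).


TCP segment = 235 + 20 = 255 B
IP packet = 255 + 20 = 275 B
Ethernet frame = 275 + 14 + 4 = 293 B
Efficiency = app / frame = 235 / 293 = 0.802048 = 80.2048% -> 80.20% (2 dp)

293, 80.20


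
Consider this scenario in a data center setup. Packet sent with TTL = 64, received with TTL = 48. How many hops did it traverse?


Given: initial TTL = 64, received TTL = 48
Hops = initial TTL - received TTL
Hops = 64 - 48 = 16

16


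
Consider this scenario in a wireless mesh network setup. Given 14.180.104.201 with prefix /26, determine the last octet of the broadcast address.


Given: IP = 14.180.104.201, prefix = /26
Host bits = 32 - 26 = 6
Network last octet = 201 AND mask = 192
Host part size = 2^6 - 1 = 63
Broadcast last octet = 192 OR 63 = 255

255


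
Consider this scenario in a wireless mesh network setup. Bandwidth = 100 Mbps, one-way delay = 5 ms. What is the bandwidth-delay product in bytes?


Given: bandwidth = 100 Mbps, delay = 5 ms
BDP in bits = 100 * 10^6 * 5 / 1000
BDP in bits = 500000
BDP in bytes = 500000 / 8 = 62500

62500


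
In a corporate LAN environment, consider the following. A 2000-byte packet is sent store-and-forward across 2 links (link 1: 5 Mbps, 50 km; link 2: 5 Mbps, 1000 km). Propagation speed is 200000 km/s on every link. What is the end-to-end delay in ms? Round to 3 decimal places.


Packet = 2000 bytes = 16000 bits. Store-and-forward: sum (t_trans + t_prop) per link.
Link 1: t_trans = 16000/(5*10^6) s = 3.2000 ms; t_prop = 50/200000 s = 0.2500 ms; subtotal = 3.4500 ms
Link 2: t_trans = 16000/(5*10^6) s = 3.2000 ms; t_prop = 1000/200000 s = 5.0000 ms; subtotal = 8.2000 ms
End-to-end = 3.4500 + 8.2000 = 11.6500 ms -> 11.650 ms (3 dp)

11.650


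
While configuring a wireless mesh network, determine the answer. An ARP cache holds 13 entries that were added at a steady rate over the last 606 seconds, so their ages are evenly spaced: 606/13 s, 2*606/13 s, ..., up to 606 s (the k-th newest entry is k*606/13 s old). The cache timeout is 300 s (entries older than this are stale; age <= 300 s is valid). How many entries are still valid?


Ages are k * 606/13 s for k = 1..13 (spacing = 46.6154 s).
Entry k is valid iff k * 606/13 <= 300 iff k <= 13 * 300 / 606 = 6.4356
n_valid = floor(6.4356) = 6
(n_stale = 13 - 6 = 7)

6


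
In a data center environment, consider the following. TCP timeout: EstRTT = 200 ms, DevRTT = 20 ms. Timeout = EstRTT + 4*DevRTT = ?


Given: EstRTT = 200 ms, DevRTT = 20 ms
Timeout = EstRTT + 4 * DevRTT
4 * DevRTT = 4 * 20 = 80
Timeout = 200 + 80 = 280 ms

280


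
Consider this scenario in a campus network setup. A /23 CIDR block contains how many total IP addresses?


Given: CIDR prefix /23
Host bits = 32 - 23 = 9
Total addresses = 2^9 = 512

512


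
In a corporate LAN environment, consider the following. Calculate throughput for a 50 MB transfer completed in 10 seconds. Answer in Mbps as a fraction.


Given: file = 50 MB, time = 10 s
File in Mb = 50 * 8 = 400 Mb
Throughput = 400 / 10 Mbps
Throughput = 40 Mbps

40


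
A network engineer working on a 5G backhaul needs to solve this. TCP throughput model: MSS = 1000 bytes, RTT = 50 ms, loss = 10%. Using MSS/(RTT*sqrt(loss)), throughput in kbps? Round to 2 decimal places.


Given: MSS = 1000 bytes, RTT = 50 ms, loss = 10%
RTT in seconds = 50 / 1000 = 0.05
Loss rate = 10% = 0.1
sqrt(loss) = sqrt(0.1) = 0.316227766017
Throughput (bytes/s) = 1000 / (0.05 * 0.316227766017) = 63245.5532
Throughput (kbps) = 63245.5532 * 8 / 1000 = 505.964426 -> 505.96 kbps (2 dp)

505.96


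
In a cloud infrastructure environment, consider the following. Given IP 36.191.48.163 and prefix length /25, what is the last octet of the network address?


Given: IP = 36.191.48.163, prefix = /25
Subnet mask = 255.255.255.128
Last octet of IP: 163
Last octet of mask: 128
Network last octet = 163 AND 128 = 128

128


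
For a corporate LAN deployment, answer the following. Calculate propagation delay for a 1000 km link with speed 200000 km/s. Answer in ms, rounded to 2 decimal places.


Given: distance = 1000 km, speed = 200000 km/s
Delay = distance / speed = 1000 / 200000 seconds
Delay in ms = 1000 * 1000 / 200000
Delay = 5.0000 ms
Rounded to 2 dp = 5.00 ms

5.00


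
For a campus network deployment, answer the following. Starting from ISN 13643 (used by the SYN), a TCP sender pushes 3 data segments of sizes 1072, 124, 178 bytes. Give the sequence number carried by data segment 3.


The SYN occupies sequence number ISN = 13643, so the first data byte is ISN + 1 = 13644.
SEQ of data segment i = (ISN + 1) + sum of payload sizes of segments 1..i-1.
Segment 1: SEQ = 13644, payload = 1072 bytes
Segment 2: SEQ = 14716, payload = 124 bytes
Segment 3: SEQ = 14840, payload = 178 bytes
SEQ of segment 3 = 13644 + 1072 + 124 = 14840

14840


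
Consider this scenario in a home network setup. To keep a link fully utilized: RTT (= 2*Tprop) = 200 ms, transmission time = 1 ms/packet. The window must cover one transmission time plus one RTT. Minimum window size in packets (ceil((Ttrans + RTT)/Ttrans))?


Given: Ttrans = 1 ms, RTT = 200 ms (= 2 * Tprop, Tprop = 100 ms)
Time until first ACK returns = Ttrans + RTT = 1 + 200 = 201 ms
Need W * Ttrans >= Ttrans + RTT  ->  W >= (Ttrans + RTT) / Ttrans
(Ttrans + RTT) / Ttrans = 201 / 1 = 201
W_min = ceil(201) = 201

201


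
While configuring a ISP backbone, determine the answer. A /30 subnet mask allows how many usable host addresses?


Given: subnet mask /30
Host bits = 32 - 30 = 2
Total addresses = 2^2 = 4
Usable hosts = 4 - 2 (network + broadcast) = 2

2


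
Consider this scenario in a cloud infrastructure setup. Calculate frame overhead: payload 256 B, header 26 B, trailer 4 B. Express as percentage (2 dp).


Given: payload = 256 B, header = 26 B, trailer = 4 B
Overhead bytes = header + trailer = 26 + 4 = 30
Total frame = payload + overhead = 256 + 30 = 286
Overhead % = 30 / 286 * 100 = 10.4895% -> 10.49% (2 dp)

10.49


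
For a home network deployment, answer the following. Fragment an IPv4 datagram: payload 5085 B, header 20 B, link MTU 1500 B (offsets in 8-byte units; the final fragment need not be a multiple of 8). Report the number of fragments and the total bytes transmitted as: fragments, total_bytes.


Max data per non-final fragment = floor((MTU - header)/8)*8 = floor((1500 - 20)/8)*8 = floor(1480/8)*8 = 1480 B
Final fragment needs no 8-byte alignment: it can carry up to MTU - header = 1480 B
Non-final fragments needed = ceil((payload - 1480) / 1480) = ceil(3605/1480) = ceil(2.4358) = 3
Number of fragments = 3 + 1 = 4
Fragment sizes (data): 3 * 1480 B + 645 B (last, 645 <= 1480 OK)
Total bytes sent = payload + n_frags * header = 5085 + 4*20 = 5085 + 80 = 5165 B

4, 5165


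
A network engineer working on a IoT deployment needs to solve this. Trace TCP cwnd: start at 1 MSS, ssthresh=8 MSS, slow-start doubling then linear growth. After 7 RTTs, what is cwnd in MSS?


RTT 0: cwnd = 1 MSS (initial)
RTT 1: cwnd = 2 MSS (slow start, doubled)
RTT 2: cwnd = 4 MSS (slow start, doubled)
RTT 3: cwnd = 8 MSS (slow start, doubled)
RTT 4: cwnd = 9 MSS (congestion avoidance, +1)
RTT 5: cwnd = 10 MSS (congestion avoidance, +1)
RTT 6: cwnd = 11 MSS (congestion avoidance, +1)
RTT 7: cwnd = 12 MSS (congestion avoidance, +1)

12


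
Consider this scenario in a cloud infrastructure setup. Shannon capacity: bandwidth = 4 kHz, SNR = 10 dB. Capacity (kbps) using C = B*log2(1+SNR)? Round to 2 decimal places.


Given: B = 4 kHz, SNR = 10 dB
SNR linear = 10^(10/10) = 10
1 + SNR = 11
log2(11) = 3.4594316186
C = 4 * 1000 * 3.4594316186 = 13837.7265 bps
C = 13.837726 kbps -> 13.84 kbps (2 dp)

13.84


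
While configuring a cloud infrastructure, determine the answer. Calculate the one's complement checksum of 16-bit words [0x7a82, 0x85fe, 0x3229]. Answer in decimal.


Given words: [0x7a82, 0x85fe, 0x3229]
Step 1: Sum all words
Raw sum = 31362 + 34302 + 12841 = 78505
Step 2: Fold carry: (12969 + 1) = 12970
One's complement = ~12970 & 0xFFFF = 52565

52565


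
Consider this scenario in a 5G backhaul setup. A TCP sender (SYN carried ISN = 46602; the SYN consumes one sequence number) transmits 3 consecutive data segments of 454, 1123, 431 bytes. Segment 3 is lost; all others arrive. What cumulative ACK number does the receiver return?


SYN uses sequence number 46602; first data byte = ISN + 1 = 46603.
Segment 1: SEQ = 46603, len = 454 B, covers [46603, 47056]
Segment 2: SEQ = 47057, len = 1123 B, covers [47057, 48179]
Segment 3: SEQ = 48180, len = 431 B, covers [48180, 48610] [LOST]
In-order data received: bytes [46603, 48179] (segments 1..2).
Segment 3 missing -> gap begins at byte 48180.
Cumulative ACK = next expected in-order byte = 46603 + 454 + 1123 = 48180

48180


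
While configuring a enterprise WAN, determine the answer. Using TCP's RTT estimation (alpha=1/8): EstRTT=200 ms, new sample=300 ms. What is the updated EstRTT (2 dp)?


Given: EstRTT = 200 ms, SampleRTT = 300 ms, alpha = 1/8
New EstRTT = (1 - alpha) * EstRTT + alpha * SampleRTT
(7/8) * 200 = 175
(1/8) * 300 = 37.5
New EstRTT = 175 + 37.5 = 212.5 ms -> 212.50 ms (2 dp)

212.50


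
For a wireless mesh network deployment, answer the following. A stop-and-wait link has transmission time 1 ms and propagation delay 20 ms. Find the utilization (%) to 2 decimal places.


Given: Ttrans = 1 ms, Tprop = 20 ms
RTT = 2 * Tprop = 2 * 20 = 40 ms
U = Ttrans / (Ttrans + RTT)
U = 1 / (1 + 40)
U = 1 / 41 = 0.02439
U% = 2.44%

2.44


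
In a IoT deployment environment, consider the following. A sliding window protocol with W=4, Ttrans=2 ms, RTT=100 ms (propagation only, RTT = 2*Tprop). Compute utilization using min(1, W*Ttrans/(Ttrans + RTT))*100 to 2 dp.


Given: W = 4, Ttrans = 2 ms, RTT = 100 ms (= 2 * Tprop, Tprop = 50 ms)
Cycle time = Ttrans + RTT = 2 + 100 = 102 ms (first packet sent until its ACK returns)
W * Ttrans = 4 * 2 = 8 ms of sending per cycle
W * Ttrans / (Ttrans + RTT) = 8 / 102 = 0.078431
U = min(1, 0.078431) = 0.078431
U% = 7.84%

7.84


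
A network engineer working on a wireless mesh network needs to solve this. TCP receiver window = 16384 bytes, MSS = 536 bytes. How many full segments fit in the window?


Given: RWND = 16384 bytes, MSS = 536 bytes
Full segments = floor(RWND / MSS)
Full segments = floor(16384 / 536)
Full segments = floor(30.5672) = 30

30


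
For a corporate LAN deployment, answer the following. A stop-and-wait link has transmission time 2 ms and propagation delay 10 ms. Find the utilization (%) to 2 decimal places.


Given: Ttrans = 2 ms, Tprop = 10 ms
RTT = 2 * Tprop = 2 * 10 = 20 ms
U = Ttrans / (Ttrans + RTT)
U = 2 / (2 + 20)
U = 2 / 22 = 0.090909
U% = 9.09%

9.09


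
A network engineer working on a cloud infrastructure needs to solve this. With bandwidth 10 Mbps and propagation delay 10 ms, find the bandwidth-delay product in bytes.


Given: bandwidth = 10 Mbps, delay = 10 ms
BDP in bits = 10 * 10^6 * 10 / 1000
BDP in bits = 100000
BDP in bytes = 100000 / 8 = 12500

12500


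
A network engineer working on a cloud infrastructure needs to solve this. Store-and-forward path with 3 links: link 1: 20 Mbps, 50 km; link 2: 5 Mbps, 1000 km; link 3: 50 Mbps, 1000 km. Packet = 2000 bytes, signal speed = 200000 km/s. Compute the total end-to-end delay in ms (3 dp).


Packet = 2000 bytes = 16000 bits. Store-and-forward: sum (t_trans + t_prop) per link.
Link 1: t_trans = 16000/(20*10^6) s = 0.8000 ms; t_prop = 50/200000 s = 0.2500 ms; subtotal = 1.0500 ms
Link 2: t_trans = 16000/(5*10^6) s = 3.2000 ms; t_prop = 1000/200000 s = 5.0000 ms; subtotal = 8.2000 ms
Link 3: t_trans = 16000/(50*10^6) s = 0.3200 ms; t_prop = 1000/200000 s = 5.0000 ms; subtotal = 5.3200 ms
End-to-end = 1.0500 + 8.2000 + 5.3200 = 14.5700 ms -> 14.570 ms (3 dp)

14.570


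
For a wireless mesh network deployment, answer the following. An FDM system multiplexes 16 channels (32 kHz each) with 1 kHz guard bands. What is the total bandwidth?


Given: 16 channels, 32 kHz each, guard = 1 kHz
Channel bandwidth = 16 * 32 = 512 kHz
Guard bands = 15 gaps * 1 kHz = 15 kHz
Total = 512 + 15 = 527 kHz

527


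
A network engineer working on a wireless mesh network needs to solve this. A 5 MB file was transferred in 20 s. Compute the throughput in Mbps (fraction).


Given: file = 5 MB, time = 20 s
File in Mb = 5 * 8 = 40 Mb
Throughput = 40 / 20 Mbps
Throughput = 2 Mbps

2


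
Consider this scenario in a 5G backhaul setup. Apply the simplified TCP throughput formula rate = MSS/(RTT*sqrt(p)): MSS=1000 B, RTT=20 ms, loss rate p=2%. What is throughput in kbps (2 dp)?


Given: MSS = 1000 bytes, RTT = 20 ms, loss = 2%
RTT in seconds = 20 / 1000 = 0.02
Loss rate = 2% = 0.02
sqrt(loss) = sqrt(0.02) = 0.141421356237
Throughput (bytes/s) = 1000 / (0.02 * 0.141421356237) = 353553.3906
Throughput (kbps) = 353553.3906 * 8 / 1000 = 2828.427125 -> 2828.43 kbps (2 dp)

2828.43


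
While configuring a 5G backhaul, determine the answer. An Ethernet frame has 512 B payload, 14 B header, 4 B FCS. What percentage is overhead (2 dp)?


Given: payload = 512 B, header = 14 B, trailer = 4 B
Overhead bytes = header + trailer = 14 + 4 = 18
Total frame = payload + overhead = 512 + 18 = 530
Overhead % = 18 / 530 * 100 = 3.3962% -> 3.40% (2 dp)

3.40


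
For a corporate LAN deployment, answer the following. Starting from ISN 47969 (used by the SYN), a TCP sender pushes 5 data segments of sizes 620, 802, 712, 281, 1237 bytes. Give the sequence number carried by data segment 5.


The SYN occupies sequence number ISN = 47969, so the first data byte is ISN + 1 = 47970.
SEQ of data segment i = (ISN + 1) + sum of payload sizes of segments 1..i-1.
Segment 1: SEQ = 47970, payload = 620 bytes
Segment 2: SEQ = 48590, payload = 802 bytes
Segment 3: SEQ = 49392, payload = 712 bytes
Segment 4: SEQ = 50104, payload = 281 bytes
Segment 5: SEQ = 50385, payload = 1237 bytes
SEQ of segment 5 = 47970 + 620 + 802 + 712 + 281 = 50385

50385


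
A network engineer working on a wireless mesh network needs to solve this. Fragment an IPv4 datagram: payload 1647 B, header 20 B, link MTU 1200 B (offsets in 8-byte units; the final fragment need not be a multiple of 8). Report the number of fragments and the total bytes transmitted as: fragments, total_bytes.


Max data per non-final fragment = floor((MTU - header)/8)*8 = floor((1200 - 20)/8)*8 = floor(1180/8)*8 = 1176 B
Final fragment needs no 8-byte alignment: it can carry up to MTU - header = 1180 B
Non-final fragments needed = ceil((payload - 1180) / 1176) = ceil(467/1176) = ceil(0.3971) = 1
Number of fragments = 1 + 1 = 2
Fragment sizes (data): 1 * 1176 B + 471 B (last, 471 <= 1180 OK)
Total bytes sent = payload + n_frags * header = 1647 + 2*20 = 1647 + 40 = 1687 B

2, 1687


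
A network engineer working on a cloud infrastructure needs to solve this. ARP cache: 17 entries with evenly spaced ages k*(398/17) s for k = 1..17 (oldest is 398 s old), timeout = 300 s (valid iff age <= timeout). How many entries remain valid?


Ages are k * 398/17 s for k = 1..17 (spacing = 23.4118 s).
Entry k is valid iff k * 398/17 <= 300 iff k <= 17 * 300 / 398 = 12.8141
n_valid = floor(12.8141) = 12
(n_stale = 17 - 12 = 5)

12


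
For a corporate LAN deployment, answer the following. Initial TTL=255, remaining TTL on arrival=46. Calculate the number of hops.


Given: initial TTL = 255, received TTL = 46
Hops = initial TTL - received TTL
Hops = 255 - 46 = 209

209


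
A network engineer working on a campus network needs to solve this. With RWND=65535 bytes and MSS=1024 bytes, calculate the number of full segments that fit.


Given: RWND = 65535 bytes, MSS = 1024 bytes
Full segments = floor(RWND / MSS)
Full segments = floor(65535 / 1024)
Full segments = floor(63.999) = 63

63


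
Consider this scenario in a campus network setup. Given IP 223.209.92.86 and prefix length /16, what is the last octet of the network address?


Given: IP = 223.209.92.86, prefix = /16
Subnet mask = 255.255.0.0
Last octet of IP: 86
Last octet of mask: 0
Network last octet = 86 AND 0 = 0

0


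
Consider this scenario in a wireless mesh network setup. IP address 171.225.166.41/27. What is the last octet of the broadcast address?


Given: IP = 171.225.166.41, prefix = /27
Host bits = 32 - 27 = 5
Network last octet = 41 AND mask = 32
Host part size = 2^5 - 1 = 31
Broadcast last octet = 32 OR 31 = 63

63


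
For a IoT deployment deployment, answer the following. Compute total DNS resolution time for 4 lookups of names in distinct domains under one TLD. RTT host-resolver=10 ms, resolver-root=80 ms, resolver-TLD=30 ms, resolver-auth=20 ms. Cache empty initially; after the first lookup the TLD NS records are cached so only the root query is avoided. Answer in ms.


Lookup 1 (cold cache): local + root + TLD + auth = 10 + 80 + 30 + 20 = 140 ms
Lookups 2..4 (TLD NS cached -> skip root; new domain -> still ask TLD and auth): local + TLD + auth = 10 + 30 + 20 = 60 ms each
Remaining 3 lookups: 3 * 60 = 180 ms
Total = 140 + 180 = 320 ms

320


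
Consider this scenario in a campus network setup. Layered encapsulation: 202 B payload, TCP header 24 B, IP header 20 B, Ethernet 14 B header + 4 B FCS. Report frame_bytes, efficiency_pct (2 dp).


TCP segment = 202 + 24 = 226 B
IP packet = 226 + 20 = 246 B
Ethernet frame = 246 + 14 + 4 = 264 B
Efficiency = app / frame = 202 / 264 = 0.765152 = 76.5152% -> 76.52% (2 dp)

264, 76.52


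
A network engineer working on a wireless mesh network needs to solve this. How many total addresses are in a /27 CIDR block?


Given: CIDR prefix /27
Host bits = 32 - 27 = 5
Total addresses = 2^5 = 32

32


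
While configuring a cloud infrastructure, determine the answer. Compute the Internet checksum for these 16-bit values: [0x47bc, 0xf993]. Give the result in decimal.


Given words: [0x47bc, 0xf993]
Step 1: Sum all words
Raw sum = 18364 + 63891 = 82255
Step 2: Fold carry: (16719 + 1) = 16720
One's complement = ~16720 & 0xFFFF = 48815

48815


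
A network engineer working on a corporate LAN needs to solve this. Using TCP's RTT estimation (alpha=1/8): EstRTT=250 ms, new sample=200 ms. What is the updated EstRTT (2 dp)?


Given: EstRTT = 250 ms, SampleRTT = 200 ms, alpha = 1/8
New EstRTT = (1 - alpha) * EstRTT + alpha * SampleRTT
(7/8) * 250 = 218.75
(1/8) * 200 = 25
New EstRTT = 218.75 + 25 = 243.75 ms -> 243.75 ms (2 dp)

243.75


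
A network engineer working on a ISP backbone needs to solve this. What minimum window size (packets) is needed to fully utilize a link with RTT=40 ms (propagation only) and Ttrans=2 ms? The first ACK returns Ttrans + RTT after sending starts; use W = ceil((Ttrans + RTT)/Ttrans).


Given: Ttrans = 2 ms, RTT = 40 ms (= 2 * Tprop, Tprop = 20 ms)
Time until first ACK returns = Ttrans + RTT = 2 + 40 = 42 ms
Need W * Ttrans >= Ttrans + RTT  ->  W >= (Ttrans + RTT) / Ttrans
(Ttrans + RTT) / Ttrans = 42 / 2 = 21
W_min = ceil(21) = 21

21


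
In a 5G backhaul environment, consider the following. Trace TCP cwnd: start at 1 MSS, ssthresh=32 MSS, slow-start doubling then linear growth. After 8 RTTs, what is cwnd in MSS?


RTT 0: cwnd = 1 MSS (initial)
RTT 1: cwnd = 2 MSS (slow start, doubled)
RTT 2: cwnd = 4 MSS (slow start, doubled)
RTT 3: cwnd = 8 MSS (slow start, doubled)
RTT 4: cwnd = 16 MSS (slow start, doubled)
RTT 5: cwnd = 32 MSS (slow start, doubled)
RTT 6: cwnd = 33 MSS (congestion avoidance, +1)
RTT 7: cwnd = 34 MSS (congestion avoidance, +1)
RTT 8: cwnd = 35 MSS (congestion avoidance, +1)

35


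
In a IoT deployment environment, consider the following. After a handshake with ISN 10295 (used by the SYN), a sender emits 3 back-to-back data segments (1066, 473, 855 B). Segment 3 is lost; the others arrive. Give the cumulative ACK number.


SYN uses sequence number 10295; first data byte = ISN + 1 = 10296.
Segment 1: SEQ = 10296, len = 1066 B, covers [10296, 11361]
Segment 2: SEQ = 11362, len = 473 B, covers [11362, 11834]
Segment 3: SEQ = 11835, len = 855 B, covers [11835, 12689] [LOST]
In-order data received: bytes [10296, 11834] (segments 1..2).
Segment 3 missing -> gap begins at byte 11835.
Cumulative ACK = next expected in-order byte = 10296 + 1066 + 473 = 11835

11835


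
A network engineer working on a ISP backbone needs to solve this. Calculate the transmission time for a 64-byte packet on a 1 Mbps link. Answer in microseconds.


Given: packet = 64 bytes, bandwidth = 1 Mbps
Packet in bits = 64 * 8 = 512 bits
Bandwidth = 1 * 10^6 = 1000000 bps
Time = 512 / 1000000 seconds
Time in us = 512 * 10^6 / 1000000 = 512

512


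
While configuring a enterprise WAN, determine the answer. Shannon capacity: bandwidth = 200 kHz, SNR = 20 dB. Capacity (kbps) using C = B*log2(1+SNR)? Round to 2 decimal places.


Given: B = 200 kHz, SNR = 20 dB
SNR linear = 10^(20/10) = 100
1 + SNR = 101
log2(101) = 6.6582114828
C = 200 * 1000 * 6.6582114828 = 1331642.2966 bps
C = 1331.642297 kbps -> 1331.64 kbps (2 dp)

1331.64


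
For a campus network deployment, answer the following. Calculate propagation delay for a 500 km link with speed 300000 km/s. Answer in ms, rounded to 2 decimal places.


Given: distance = 500 km, speed = 300000 km/s
Delay = distance / speed = 500 / 300000 seconds
Delay in ms = 500 * 1000 / 300000
Delay = 1.6667 ms
Rounded to 2 dp = 1.67 ms

1.67
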